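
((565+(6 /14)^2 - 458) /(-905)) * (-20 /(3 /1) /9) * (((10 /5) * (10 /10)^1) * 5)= 210080 /239463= 0.88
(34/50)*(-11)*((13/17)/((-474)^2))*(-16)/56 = 143/19659150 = 0.00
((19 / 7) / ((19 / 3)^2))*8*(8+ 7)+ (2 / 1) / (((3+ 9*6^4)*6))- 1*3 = 23835814 / 4655133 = 5.12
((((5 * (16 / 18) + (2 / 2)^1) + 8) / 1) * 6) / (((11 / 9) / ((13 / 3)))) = 286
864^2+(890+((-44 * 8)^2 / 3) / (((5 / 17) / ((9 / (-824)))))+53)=384141197 / 515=745905.24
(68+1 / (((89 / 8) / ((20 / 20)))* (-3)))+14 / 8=74461 / 1068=69.72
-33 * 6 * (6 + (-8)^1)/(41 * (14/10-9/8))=1440/41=35.12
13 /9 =1.44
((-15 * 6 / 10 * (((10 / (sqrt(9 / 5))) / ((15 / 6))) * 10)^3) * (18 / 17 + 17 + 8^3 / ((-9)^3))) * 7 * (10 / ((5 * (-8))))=120455440000 * sqrt(5) / 37179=7244588.40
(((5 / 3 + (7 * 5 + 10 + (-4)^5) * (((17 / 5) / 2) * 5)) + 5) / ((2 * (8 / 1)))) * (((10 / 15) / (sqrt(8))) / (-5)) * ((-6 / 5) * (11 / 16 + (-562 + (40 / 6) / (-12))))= 16517.45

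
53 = 53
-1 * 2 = -2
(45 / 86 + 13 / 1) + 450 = 39863 / 86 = 463.52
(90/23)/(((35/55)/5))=4950/161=30.75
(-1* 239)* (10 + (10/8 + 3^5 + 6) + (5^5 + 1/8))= -6472837/8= -809104.62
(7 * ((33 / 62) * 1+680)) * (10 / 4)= 1476755 / 124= 11909.31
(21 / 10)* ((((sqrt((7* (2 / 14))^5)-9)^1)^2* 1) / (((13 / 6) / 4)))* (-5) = -16128 / 13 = -1240.62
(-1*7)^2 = 49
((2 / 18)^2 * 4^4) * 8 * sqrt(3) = 2048 * sqrt(3) / 81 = 43.79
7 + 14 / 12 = 49 / 6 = 8.17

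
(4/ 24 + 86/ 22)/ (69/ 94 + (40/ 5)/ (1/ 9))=0.06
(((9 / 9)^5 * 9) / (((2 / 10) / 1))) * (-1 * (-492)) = 22140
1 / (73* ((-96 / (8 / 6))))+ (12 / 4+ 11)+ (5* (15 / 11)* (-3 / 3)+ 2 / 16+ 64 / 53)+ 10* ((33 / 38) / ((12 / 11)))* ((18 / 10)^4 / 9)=64768114979 / 3638794500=17.80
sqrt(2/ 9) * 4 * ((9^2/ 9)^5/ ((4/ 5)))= 98415 * sqrt(2)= 139179.83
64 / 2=32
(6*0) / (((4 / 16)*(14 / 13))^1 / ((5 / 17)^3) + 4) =0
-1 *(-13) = 13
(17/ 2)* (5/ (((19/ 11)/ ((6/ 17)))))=165/ 19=8.68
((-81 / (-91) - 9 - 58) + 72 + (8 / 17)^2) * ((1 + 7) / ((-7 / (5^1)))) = -6429120 / 184093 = -34.92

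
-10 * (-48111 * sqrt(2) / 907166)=240555 * sqrt(2) / 453583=0.75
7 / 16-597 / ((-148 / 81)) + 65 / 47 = 9141769 / 27824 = 328.56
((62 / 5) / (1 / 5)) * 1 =62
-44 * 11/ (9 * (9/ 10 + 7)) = -4840/ 711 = -6.81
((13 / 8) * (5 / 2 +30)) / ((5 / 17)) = 2873 / 16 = 179.56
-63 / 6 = -21 / 2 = -10.50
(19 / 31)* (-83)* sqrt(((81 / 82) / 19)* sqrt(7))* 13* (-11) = 2697.98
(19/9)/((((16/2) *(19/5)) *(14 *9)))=5/9072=0.00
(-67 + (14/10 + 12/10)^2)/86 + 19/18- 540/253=-8710637/4895550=-1.78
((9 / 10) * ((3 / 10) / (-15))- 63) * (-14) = 882.25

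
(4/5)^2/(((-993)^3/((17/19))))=-272/465094662075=-0.00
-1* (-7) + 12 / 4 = 10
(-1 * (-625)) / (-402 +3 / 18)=-1.56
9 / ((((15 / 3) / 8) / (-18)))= -1296 / 5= -259.20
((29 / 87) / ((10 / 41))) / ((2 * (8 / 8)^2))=41 / 60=0.68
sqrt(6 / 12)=sqrt(2) / 2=0.71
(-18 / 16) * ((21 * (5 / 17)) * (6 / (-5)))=567 / 68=8.34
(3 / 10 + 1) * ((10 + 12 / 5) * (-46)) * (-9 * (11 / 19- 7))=-20354724 / 475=-42852.05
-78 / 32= -39 / 16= -2.44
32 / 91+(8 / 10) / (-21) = 428 / 1365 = 0.31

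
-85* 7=-595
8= 8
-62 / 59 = -1.05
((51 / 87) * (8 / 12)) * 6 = 68 / 29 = 2.34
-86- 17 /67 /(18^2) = -1866905 /21708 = -86.00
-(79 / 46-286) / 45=1453 / 230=6.32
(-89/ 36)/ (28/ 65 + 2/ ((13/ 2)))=-5785/ 1728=-3.35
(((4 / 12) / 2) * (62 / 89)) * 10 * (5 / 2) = 775 / 267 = 2.90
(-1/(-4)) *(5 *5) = 25/4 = 6.25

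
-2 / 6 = -0.33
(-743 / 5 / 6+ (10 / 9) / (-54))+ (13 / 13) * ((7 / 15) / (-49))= -421793 / 17010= -24.80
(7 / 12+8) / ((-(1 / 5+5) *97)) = -515 / 30264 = -0.02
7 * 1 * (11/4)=19.25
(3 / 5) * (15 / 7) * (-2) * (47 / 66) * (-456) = 835.01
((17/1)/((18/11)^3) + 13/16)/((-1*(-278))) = 54731/3242592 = 0.02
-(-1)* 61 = 61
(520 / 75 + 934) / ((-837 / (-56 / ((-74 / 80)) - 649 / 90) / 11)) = -13785546049 / 20904075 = -659.47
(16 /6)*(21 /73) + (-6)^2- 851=-59439 /73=-814.23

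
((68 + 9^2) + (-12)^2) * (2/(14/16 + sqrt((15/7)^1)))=-229712/617 + 37504 * sqrt(105)/617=250.55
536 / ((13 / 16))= 8576 / 13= 659.69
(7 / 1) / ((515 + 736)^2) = 7 / 1565001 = 0.00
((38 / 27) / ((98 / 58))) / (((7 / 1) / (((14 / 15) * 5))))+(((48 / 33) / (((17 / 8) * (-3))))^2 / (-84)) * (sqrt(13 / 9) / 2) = 2204 / 3969-2048 * sqrt(13) / 19827423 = 0.55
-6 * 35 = -210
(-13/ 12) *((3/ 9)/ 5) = -13/ 180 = -0.07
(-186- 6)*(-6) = 1152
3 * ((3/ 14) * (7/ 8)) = 9/ 16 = 0.56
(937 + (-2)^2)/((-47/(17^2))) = -271949/47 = -5786.15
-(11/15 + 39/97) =-1652/1455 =-1.14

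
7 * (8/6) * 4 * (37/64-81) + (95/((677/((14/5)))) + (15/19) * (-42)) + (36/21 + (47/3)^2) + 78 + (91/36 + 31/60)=-43873028827/16207380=-2706.98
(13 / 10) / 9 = 13 / 90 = 0.14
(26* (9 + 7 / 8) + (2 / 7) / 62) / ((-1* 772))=-222863 / 670096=-0.33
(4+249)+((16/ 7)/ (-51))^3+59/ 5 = 60241043452/ 227496465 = 264.80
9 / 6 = 3 / 2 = 1.50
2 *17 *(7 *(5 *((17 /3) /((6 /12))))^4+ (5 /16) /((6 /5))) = 3180479691475 /1296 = 2454073836.01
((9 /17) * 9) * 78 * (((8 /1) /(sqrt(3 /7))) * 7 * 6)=707616 * sqrt(21) /17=190747.29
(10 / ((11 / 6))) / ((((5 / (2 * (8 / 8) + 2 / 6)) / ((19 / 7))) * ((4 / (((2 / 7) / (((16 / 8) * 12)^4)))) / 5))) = 95 / 12773376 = 0.00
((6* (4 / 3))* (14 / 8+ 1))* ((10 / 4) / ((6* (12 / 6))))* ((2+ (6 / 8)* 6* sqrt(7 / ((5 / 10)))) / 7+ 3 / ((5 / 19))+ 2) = 165* sqrt(14) / 56+ 5269 / 84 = 73.75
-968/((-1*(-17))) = -968/17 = -56.94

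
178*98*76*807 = 1069875408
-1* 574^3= -189119224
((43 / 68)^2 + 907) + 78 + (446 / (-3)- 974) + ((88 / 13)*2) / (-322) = -137.31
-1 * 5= -5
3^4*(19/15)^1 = 513/5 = 102.60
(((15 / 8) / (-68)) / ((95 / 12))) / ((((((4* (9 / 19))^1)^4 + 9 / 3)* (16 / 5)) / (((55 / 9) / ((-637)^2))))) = -1886225 / 1828224652066176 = -0.00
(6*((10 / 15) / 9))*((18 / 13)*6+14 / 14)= 4.14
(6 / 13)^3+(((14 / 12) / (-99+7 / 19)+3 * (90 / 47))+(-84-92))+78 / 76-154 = -7128472111079 / 22059839724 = -323.14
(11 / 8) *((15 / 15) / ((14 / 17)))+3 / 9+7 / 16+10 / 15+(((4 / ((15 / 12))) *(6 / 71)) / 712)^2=3.11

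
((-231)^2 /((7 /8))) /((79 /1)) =60984 /79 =771.95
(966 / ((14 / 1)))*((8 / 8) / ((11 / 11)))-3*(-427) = 1350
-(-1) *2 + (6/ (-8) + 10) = 45/ 4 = 11.25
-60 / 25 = -2.40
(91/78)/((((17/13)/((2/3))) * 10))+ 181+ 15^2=406.06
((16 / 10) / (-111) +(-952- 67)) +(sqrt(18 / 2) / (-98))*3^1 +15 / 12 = -110722403 / 108780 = -1017.86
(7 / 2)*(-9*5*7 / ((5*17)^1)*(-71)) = 31311 / 34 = 920.91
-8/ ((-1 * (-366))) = -4/ 183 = -0.02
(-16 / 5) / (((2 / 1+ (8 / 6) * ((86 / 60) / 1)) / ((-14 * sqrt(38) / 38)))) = 63 * sqrt(38) / 209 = 1.86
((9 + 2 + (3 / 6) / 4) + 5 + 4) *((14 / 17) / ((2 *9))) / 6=1127 / 7344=0.15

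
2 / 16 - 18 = -143 / 8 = -17.88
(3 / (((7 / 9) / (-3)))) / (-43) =81 / 301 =0.27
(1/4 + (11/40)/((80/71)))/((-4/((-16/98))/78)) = 61659/39200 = 1.57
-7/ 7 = -1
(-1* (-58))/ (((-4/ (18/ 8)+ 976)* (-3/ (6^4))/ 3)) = -21141/ 274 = -77.16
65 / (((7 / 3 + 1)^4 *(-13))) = -81 / 2000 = -0.04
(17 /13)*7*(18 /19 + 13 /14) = 8483 /494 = 17.17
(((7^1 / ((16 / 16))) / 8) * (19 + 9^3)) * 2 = 1309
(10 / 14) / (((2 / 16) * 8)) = 5 / 7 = 0.71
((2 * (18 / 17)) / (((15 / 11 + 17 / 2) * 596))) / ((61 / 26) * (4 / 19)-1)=-48906 / 68707625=-0.00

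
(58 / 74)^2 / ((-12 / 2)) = -841 / 8214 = -0.10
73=73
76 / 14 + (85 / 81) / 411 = 1265653 / 233037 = 5.43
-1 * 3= -3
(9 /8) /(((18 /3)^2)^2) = 1 /1152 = 0.00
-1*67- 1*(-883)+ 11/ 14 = 11435/ 14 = 816.79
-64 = -64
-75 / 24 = -3.12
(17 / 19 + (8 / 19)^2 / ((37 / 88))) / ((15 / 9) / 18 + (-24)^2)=949482 / 415522913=0.00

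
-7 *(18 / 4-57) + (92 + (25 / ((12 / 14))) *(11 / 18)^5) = 461.99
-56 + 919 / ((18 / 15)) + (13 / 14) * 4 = 29969 / 42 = 713.55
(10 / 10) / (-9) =-1 / 9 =-0.11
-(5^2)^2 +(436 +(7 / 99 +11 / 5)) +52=-66691 / 495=-134.73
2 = 2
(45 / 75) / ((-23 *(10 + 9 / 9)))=-3 / 1265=-0.00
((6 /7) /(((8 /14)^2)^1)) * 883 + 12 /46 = 426537 /184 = 2318.14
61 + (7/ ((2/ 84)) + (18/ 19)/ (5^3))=843143/ 2375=355.01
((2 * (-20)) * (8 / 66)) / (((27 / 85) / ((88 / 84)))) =-27200 / 1701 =-15.99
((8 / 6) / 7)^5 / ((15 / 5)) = 1024 / 12252303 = 0.00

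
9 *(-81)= -729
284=284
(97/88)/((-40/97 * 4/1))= -9409/14080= -0.67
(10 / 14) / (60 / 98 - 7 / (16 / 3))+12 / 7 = 2668 / 3843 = 0.69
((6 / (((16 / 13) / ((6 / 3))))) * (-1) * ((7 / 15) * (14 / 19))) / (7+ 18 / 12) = -637 / 1615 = -0.39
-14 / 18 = -7 / 9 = -0.78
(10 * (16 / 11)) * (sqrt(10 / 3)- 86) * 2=-27520 / 11 + 320 * sqrt(30) / 33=-2448.71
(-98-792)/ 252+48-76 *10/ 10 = -3973/ 126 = -31.53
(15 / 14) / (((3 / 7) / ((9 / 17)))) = 45 / 34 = 1.32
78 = 78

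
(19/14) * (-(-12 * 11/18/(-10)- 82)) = 23161/210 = 110.29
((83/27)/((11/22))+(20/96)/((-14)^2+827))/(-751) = -452863/55315656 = -0.01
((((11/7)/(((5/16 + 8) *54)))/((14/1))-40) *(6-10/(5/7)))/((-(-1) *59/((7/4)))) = 14076632/1483083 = 9.49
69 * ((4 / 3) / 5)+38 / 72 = 3407 / 180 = 18.93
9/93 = 3/31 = 0.10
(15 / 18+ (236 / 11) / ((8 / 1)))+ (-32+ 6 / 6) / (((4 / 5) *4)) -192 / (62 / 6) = -405157 / 16368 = -24.75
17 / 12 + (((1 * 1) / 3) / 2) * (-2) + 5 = 73 / 12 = 6.08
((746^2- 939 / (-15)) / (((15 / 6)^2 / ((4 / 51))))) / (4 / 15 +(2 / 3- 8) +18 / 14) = -311684016 / 257975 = -1208.19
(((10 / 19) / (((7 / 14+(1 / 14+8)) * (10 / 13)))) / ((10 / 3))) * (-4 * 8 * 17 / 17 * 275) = -4004 / 19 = -210.74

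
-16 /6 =-8 /3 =-2.67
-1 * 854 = -854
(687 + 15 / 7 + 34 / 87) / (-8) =-209963 / 2436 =-86.19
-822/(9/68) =-18632/3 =-6210.67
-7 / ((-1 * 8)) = 7 / 8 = 0.88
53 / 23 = 2.30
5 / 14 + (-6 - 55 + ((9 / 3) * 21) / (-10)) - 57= -4338 / 35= -123.94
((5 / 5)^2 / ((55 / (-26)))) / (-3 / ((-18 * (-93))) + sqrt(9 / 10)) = -12143196 * sqrt(10) / 77062315 - 14508 / 15412463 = -0.50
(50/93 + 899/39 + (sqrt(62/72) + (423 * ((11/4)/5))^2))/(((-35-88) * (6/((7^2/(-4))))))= 49 * sqrt(31)/17712 + 1283150851969/1427587200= 898.84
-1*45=-45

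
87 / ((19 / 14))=1218 / 19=64.11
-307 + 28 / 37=-11331 / 37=-306.24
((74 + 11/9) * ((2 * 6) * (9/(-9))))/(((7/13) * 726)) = -17602/7623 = -2.31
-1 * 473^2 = -223729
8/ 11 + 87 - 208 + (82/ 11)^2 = -7829/ 121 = -64.70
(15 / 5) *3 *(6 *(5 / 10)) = 27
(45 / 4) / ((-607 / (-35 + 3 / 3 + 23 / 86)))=130545 / 208808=0.63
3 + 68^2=4627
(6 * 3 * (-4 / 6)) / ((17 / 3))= -36 / 17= -2.12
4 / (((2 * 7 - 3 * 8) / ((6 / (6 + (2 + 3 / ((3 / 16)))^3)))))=-2 / 4865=-0.00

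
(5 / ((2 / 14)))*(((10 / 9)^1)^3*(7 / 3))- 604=-1075948 / 2187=-491.97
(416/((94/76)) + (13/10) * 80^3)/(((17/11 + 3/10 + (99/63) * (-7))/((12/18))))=-6885781760/141987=-48495.86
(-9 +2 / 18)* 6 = -160 / 3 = -53.33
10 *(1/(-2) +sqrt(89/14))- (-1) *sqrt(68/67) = -5 +2 *sqrt(1139)/67 +5 *sqrt(1246)/7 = 21.22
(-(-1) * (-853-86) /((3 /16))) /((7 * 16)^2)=-0.40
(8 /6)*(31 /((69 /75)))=3100 /69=44.93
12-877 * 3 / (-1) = 2643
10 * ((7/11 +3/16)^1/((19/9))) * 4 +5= 8615/418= 20.61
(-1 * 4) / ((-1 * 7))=4 / 7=0.57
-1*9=-9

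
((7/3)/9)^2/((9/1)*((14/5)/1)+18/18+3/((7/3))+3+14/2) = 1715/956448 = 0.00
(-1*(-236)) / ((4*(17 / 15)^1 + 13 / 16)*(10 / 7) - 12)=-39648 / 733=-54.09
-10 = -10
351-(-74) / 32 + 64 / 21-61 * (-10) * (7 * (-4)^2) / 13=24512101 / 4368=5611.74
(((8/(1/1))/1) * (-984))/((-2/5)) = 19680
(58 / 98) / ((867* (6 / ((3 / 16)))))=29 / 1359456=0.00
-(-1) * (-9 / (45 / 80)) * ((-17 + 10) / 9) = 112 / 9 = 12.44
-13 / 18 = -0.72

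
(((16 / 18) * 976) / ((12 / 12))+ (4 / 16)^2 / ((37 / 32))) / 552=144457 / 91908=1.57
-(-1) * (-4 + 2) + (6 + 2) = 6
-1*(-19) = 19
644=644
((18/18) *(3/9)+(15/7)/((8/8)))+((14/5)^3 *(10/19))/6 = 4.40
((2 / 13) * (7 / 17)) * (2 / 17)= 28 / 3757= 0.01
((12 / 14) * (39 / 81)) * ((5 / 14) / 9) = 65 / 3969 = 0.02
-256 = -256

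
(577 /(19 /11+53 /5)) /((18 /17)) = 539495 /12204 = 44.21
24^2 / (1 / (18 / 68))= 2592 / 17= 152.47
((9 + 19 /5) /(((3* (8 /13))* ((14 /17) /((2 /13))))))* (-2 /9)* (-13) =3536 /945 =3.74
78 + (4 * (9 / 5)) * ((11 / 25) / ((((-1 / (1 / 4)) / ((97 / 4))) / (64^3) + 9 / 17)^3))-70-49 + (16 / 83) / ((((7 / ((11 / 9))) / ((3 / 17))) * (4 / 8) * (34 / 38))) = -3617982598260566722661139296293 / 184249468335006922144437328125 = -19.64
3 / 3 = 1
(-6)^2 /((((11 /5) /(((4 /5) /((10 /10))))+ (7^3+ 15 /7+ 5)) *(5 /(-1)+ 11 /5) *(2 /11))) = -1980 /9881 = -0.20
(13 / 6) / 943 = 13 / 5658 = 0.00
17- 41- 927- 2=-953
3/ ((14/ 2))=3/ 7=0.43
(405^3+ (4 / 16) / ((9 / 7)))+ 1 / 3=2391484519 / 36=66430125.53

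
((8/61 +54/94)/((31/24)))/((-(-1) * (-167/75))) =-3641400/14842459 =-0.25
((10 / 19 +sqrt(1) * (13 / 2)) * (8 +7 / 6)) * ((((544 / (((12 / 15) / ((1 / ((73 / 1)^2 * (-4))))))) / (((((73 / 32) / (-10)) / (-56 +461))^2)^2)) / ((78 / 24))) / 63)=-26084295660994560000000000 / 261656877253681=-99688935887.23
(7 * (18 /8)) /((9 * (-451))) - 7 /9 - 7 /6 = -31633 /16236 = -1.95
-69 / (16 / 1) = -69 / 16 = -4.31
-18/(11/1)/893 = -18/9823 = -0.00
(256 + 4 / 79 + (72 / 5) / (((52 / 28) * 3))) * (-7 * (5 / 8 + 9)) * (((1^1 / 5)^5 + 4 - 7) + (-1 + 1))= 838787380739 / 16046875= 52271.07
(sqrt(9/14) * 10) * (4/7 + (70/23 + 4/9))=29410 * sqrt(14)/3381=32.55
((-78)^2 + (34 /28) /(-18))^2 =2350551988801 /63504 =37014235.15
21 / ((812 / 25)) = 75 / 116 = 0.65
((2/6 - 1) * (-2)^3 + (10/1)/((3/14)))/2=26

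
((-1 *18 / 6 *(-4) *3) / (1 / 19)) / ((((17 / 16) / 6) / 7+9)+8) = 459648 / 11441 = 40.18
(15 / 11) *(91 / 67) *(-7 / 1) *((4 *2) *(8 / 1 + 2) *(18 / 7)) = -1965600 / 737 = -2667.03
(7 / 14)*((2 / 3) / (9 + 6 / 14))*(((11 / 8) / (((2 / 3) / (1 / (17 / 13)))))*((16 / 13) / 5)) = 7 / 510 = 0.01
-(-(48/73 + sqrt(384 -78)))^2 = -1632978/5329 -288 * sqrt(34)/73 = -329.44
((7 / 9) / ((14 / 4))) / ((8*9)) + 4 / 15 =437 / 1620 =0.27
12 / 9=4 / 3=1.33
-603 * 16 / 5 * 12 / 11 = -115776 / 55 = -2105.02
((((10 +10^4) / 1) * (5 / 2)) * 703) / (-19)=-925925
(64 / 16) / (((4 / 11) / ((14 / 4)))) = 77 / 2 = 38.50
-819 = -819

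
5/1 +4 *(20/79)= 6.01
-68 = -68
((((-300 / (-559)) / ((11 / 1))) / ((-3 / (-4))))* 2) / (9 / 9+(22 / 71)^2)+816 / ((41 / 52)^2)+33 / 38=114025949004481 / 86805666662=1313.58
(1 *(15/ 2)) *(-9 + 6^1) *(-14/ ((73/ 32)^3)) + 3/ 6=21032857/ 778034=27.03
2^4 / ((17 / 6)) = 96 / 17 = 5.65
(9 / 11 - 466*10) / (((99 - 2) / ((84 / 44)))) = -1076271 / 11737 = -91.70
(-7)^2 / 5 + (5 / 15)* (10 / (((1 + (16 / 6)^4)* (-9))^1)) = 9.79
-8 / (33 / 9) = -24 / 11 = -2.18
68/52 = 1.31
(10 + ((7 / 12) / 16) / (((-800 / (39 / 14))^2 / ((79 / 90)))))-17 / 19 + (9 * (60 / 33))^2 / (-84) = 468079441893949 / 79100313600000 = 5.92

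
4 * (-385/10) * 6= -924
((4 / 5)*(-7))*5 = -28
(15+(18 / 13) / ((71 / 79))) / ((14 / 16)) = 17448 / 923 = 18.90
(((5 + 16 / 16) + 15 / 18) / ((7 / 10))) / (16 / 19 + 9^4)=779 / 523635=0.00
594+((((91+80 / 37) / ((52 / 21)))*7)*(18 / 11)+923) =20613275 / 10582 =1947.96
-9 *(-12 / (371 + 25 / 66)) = 7128 / 24511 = 0.29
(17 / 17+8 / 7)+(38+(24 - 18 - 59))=-90 / 7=-12.86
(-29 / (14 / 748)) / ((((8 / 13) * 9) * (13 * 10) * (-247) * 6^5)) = 0.00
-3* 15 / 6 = -15 / 2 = -7.50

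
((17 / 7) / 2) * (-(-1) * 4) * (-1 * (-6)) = 204 / 7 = 29.14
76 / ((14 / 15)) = 570 / 7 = 81.43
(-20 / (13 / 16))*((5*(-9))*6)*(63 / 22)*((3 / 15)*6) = 3265920 / 143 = 22838.60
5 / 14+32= 453 / 14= 32.36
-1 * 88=-88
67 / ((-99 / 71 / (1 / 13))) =-4757 / 1287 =-3.70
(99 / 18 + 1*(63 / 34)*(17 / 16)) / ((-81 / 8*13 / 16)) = -956 / 1053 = -0.91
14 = 14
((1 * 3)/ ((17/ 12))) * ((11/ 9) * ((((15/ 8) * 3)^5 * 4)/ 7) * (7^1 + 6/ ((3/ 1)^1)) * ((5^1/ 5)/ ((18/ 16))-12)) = -50745234375/ 60928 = -832872.15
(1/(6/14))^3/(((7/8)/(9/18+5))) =2156/27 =79.85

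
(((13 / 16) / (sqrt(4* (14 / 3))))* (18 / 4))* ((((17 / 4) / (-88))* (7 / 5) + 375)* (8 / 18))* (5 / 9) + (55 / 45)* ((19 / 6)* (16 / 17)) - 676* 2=-618896 / 459 + 8578453* sqrt(42) / 709632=-1270.01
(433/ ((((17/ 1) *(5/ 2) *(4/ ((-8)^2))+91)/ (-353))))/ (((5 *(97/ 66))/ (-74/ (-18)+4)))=-7855215808/ 4360635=-1801.39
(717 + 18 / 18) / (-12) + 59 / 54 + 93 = 925 / 27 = 34.26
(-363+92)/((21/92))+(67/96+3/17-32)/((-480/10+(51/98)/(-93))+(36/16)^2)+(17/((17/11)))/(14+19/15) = -202354839284509/170649413634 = -1185.79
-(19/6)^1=-3.17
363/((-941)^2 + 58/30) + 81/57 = 358724043/252362636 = 1.42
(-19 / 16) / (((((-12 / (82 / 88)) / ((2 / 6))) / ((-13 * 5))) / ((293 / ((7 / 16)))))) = -14836055 / 11088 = -1338.03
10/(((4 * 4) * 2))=5/16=0.31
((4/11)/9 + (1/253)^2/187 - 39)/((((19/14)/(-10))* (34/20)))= 5875808556800/34795868481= 168.87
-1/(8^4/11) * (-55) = 605/4096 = 0.15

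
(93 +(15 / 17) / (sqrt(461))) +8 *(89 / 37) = 15 *sqrt(461) / 7837 +4153 / 37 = 112.28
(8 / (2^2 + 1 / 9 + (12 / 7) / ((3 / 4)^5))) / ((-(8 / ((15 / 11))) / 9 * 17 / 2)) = -153090 / 1201849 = -0.13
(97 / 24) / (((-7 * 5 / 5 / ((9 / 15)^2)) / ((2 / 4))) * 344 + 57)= -0.00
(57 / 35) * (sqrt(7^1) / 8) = 57 * sqrt(7) / 280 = 0.54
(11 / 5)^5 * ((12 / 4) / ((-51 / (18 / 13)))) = -2898918 / 690625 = -4.20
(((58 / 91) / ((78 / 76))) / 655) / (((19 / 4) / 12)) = 1856 / 774865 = 0.00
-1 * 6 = -6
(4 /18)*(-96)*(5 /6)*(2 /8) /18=-20 /81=-0.25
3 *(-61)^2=11163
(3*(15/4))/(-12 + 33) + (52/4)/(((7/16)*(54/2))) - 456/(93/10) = -1110773/23436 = -47.40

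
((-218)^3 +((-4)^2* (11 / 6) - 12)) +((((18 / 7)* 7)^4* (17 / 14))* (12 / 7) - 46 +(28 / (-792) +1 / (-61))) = -6002104405837 / 591822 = -10141739.25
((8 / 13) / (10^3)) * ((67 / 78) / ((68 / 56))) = 469 / 1077375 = 0.00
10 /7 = 1.43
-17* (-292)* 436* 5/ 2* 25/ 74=67634500/ 37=1827959.46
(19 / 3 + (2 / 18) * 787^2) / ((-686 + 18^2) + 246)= -309713 / 522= -593.32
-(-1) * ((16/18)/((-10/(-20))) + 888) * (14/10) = 1245.69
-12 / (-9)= 4 / 3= 1.33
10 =10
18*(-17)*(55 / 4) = -8415 / 2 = -4207.50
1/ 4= 0.25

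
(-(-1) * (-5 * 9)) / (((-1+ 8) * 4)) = -45 / 28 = -1.61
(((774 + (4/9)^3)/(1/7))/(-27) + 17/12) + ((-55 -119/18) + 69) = -15107401/78732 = -191.88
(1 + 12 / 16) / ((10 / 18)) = 63 / 20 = 3.15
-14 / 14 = -1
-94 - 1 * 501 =-595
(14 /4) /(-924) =-0.00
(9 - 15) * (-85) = 510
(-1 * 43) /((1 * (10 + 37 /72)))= -3096 /757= -4.09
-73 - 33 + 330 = 224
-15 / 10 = -3 / 2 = -1.50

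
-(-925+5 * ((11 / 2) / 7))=12895 / 14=921.07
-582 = -582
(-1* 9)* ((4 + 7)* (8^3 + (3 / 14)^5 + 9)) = -27740448153 / 537824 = -51579.04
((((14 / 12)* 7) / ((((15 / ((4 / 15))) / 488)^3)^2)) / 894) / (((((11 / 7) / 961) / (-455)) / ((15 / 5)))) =-3251265802.54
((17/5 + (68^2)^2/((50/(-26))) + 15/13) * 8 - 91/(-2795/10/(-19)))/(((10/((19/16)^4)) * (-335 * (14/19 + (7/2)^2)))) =1538929268401905067/378532976640000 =4065.51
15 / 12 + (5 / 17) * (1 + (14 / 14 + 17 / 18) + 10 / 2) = 2195 / 612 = 3.59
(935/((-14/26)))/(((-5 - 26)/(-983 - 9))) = -388960/7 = -55565.71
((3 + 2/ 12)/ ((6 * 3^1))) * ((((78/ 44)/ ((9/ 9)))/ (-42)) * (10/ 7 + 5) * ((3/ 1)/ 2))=-1235/ 17248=-0.07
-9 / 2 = -4.50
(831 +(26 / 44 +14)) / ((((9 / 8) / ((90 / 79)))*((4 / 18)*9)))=428.15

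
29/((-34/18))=-261/17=-15.35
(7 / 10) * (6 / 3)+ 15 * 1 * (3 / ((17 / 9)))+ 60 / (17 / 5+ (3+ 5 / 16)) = 519776 / 15215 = 34.16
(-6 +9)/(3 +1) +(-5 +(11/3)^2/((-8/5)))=-911/72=-12.65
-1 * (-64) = 64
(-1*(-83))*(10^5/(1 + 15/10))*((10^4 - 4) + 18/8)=33194190000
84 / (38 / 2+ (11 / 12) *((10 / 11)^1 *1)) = 72 / 17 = 4.24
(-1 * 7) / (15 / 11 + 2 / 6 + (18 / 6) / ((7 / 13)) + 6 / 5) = -8085 / 9781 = -0.83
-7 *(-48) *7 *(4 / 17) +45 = 10173 / 17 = 598.41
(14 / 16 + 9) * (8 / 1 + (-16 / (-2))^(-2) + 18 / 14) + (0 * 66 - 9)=296937 / 3584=82.85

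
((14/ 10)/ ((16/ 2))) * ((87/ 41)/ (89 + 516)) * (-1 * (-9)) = 5481/ 992200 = 0.01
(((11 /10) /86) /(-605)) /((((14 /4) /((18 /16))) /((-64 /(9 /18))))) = 72 /82775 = 0.00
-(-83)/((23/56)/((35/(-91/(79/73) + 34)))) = -12851720/91011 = -141.21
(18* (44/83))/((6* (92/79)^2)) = 205953/175628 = 1.17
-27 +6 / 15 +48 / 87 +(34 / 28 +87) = 126197 / 2030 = 62.17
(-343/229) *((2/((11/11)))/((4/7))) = -2401/458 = -5.24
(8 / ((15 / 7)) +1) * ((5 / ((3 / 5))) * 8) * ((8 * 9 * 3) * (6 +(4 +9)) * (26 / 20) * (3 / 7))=5050656 / 7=721522.29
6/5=1.20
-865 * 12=-10380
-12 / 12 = -1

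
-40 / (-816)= 5 / 102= 0.05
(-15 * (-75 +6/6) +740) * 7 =12950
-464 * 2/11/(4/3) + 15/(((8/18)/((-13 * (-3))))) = 55131/44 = 1252.98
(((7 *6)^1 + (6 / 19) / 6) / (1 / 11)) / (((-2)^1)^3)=-8789 / 152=-57.82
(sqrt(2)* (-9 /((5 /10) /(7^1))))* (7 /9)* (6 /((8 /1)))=-147* sqrt(2) /2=-103.94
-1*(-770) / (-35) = -22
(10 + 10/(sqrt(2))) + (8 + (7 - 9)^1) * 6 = 5 * sqrt(2) + 46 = 53.07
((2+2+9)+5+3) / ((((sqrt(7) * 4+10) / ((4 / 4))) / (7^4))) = -84035 / 2+16807 * sqrt(7) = 2449.64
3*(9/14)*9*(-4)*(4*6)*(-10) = 116640/7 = 16662.86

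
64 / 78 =32 / 39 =0.82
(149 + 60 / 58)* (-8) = -34808 / 29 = -1200.28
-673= -673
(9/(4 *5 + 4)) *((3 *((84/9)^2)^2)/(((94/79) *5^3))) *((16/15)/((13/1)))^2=0.39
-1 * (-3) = 3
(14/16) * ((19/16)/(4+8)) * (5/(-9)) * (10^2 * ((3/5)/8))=-3325/9216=-0.36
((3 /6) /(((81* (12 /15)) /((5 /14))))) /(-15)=-5 /27216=-0.00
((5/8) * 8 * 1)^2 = 25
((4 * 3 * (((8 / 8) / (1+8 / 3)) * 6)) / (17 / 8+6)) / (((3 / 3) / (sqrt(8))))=3456 * sqrt(2) / 715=6.84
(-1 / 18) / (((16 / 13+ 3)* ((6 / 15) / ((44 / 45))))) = -0.03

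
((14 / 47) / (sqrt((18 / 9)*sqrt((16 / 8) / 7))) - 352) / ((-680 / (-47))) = -2068 / 85 + 7*14^(1 / 4) / 680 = -24.31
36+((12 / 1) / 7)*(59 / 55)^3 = 44391048 / 1164625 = 38.12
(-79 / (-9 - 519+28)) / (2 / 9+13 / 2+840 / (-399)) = 13509 / 394750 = 0.03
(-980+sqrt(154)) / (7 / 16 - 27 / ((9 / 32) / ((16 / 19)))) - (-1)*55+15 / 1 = 82.03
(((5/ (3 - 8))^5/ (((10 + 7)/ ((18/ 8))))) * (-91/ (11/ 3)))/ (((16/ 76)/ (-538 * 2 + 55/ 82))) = -4116366891/ 245344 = -16777.94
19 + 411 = 430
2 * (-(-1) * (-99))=-198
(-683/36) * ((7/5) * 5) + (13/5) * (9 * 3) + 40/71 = -792899/12780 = -62.04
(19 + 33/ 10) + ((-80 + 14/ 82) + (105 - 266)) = -89597/ 410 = -218.53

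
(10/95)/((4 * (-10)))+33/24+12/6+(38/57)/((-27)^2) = 5606801/1662120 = 3.37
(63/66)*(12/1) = 126/11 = 11.45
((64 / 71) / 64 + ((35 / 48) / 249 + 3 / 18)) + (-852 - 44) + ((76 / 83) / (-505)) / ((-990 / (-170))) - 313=-5698275244457 / 4713928560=-1208.82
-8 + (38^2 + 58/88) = 63213/44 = 1436.66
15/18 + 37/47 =457/282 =1.62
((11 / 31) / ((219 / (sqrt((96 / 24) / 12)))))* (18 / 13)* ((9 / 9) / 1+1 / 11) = 24* sqrt(3) / 29419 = 0.00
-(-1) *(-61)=-61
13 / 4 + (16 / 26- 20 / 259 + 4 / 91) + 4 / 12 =24043 / 5772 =4.17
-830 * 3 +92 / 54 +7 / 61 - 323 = -4630016 / 1647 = -2811.18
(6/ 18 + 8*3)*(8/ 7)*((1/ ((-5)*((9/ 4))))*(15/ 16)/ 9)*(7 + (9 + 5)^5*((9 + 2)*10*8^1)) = -3290458502/ 27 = -121868833.41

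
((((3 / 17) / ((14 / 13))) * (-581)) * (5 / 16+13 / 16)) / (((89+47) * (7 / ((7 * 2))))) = -29133 / 18496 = -1.58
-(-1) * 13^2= 169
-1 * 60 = -60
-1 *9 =-9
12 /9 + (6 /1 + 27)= 103 /3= 34.33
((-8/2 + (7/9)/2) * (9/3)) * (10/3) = -325/9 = -36.11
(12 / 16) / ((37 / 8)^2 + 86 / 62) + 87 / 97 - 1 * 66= -285236829 / 4383527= -65.07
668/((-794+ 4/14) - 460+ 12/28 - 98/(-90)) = -105210/197221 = -0.53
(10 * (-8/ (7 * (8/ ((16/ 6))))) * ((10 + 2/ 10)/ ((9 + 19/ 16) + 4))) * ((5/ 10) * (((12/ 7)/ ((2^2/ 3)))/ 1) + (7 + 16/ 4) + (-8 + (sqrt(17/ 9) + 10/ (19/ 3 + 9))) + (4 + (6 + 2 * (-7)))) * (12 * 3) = -52224 * sqrt(17)/ 1589 - 7441920/ 255829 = -164.60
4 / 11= 0.36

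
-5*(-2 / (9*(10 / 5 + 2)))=5 / 18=0.28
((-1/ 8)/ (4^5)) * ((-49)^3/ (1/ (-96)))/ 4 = -352947/ 1024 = -344.67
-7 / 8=-0.88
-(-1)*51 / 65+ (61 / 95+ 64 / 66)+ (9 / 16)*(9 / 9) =1929451 / 652080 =2.96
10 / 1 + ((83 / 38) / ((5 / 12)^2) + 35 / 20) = 24.33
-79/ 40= -1.98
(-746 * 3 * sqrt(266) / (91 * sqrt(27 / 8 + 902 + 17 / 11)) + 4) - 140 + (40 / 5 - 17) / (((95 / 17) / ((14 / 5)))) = -66742 / 475 - 2984 * sqrt(116760567) / 2420873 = -153.83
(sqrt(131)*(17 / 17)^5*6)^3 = 28296*sqrt(131) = 323862.52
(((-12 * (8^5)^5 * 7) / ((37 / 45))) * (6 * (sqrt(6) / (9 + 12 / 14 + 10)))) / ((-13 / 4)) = 23991132890252315972044062720 * sqrt(6) / 66859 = 878954724605830024317605.90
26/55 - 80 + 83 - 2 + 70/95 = 2309/1045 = 2.21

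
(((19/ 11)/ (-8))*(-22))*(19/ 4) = 361/ 16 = 22.56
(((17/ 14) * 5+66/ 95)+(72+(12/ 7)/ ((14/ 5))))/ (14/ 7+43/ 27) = 19953351/ 903070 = 22.10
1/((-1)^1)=-1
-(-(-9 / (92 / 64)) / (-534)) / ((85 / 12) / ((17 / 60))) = 24 / 51175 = 0.00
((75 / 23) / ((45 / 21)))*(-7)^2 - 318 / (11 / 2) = 16.75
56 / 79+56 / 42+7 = 2143 / 237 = 9.04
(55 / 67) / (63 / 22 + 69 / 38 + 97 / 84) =193116 / 1372495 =0.14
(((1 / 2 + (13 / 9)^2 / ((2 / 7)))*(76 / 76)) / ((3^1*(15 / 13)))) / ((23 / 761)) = 6252376 / 83835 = 74.58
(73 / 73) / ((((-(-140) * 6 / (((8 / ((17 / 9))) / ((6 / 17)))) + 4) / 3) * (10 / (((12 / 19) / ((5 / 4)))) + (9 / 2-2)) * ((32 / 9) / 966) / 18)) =352107 / 39590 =8.89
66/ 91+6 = 6.73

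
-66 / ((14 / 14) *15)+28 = 118 / 5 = 23.60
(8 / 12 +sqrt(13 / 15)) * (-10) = -15.98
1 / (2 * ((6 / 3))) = 1 / 4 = 0.25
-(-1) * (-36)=-36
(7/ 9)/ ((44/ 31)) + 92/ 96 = 1193/ 792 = 1.51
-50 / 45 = -10 / 9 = -1.11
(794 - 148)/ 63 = 646/ 63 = 10.25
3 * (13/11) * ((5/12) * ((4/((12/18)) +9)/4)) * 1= 975/176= 5.54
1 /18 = 0.06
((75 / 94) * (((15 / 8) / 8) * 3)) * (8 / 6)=1125 / 1504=0.75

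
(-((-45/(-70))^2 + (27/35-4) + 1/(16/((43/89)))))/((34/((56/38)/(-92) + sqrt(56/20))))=-57157/43560160 + 57157 * sqrt(70)/3488800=0.14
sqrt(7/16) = sqrt(7)/4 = 0.66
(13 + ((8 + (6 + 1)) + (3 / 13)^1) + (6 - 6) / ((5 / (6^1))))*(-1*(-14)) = 5138 / 13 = 395.23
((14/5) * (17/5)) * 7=1666/25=66.64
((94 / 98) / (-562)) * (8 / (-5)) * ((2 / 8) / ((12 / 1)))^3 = 47 / 1903426560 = 0.00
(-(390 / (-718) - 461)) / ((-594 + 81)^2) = 165694 / 94477671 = 0.00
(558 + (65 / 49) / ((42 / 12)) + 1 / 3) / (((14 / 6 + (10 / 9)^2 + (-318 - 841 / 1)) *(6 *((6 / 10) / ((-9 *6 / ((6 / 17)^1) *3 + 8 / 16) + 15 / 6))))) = 196620930 / 3210137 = 61.25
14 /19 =0.74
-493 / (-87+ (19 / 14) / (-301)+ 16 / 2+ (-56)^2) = -2077502 / 12882179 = -0.16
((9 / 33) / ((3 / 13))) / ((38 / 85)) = 1105 / 418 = 2.64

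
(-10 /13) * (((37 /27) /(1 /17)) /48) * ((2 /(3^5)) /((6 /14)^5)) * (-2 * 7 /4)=370006105 /497428776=0.74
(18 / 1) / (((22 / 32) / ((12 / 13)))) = 24.17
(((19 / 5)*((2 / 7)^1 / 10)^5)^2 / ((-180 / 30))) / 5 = -361 / 2068910515136718750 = -0.00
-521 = -521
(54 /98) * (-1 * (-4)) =108 /49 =2.20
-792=-792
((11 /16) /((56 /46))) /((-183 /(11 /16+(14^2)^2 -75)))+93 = -11071653 /437248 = -25.32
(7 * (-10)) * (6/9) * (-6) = 280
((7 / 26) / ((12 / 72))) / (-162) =-7 / 702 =-0.01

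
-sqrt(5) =-2.24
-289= -289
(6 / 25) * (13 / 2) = 39 / 25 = 1.56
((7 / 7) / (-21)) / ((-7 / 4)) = 4 / 147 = 0.03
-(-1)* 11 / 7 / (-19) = -11 / 133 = -0.08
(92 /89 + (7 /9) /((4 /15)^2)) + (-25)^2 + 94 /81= 73604663 /115344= 638.13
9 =9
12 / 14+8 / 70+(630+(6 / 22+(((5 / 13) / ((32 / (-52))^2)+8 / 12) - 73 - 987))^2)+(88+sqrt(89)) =sqrt(89)+174881137934051 / 156119040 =1120187.59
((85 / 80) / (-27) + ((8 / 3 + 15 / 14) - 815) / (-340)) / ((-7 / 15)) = -603199 / 119952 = -5.03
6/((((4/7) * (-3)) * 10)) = -7/20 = -0.35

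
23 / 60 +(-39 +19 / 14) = -15649 / 420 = -37.26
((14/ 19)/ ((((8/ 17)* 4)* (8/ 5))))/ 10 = 119/ 4864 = 0.02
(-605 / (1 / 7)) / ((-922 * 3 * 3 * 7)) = 605 / 8298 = 0.07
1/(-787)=-1/787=-0.00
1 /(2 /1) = 1 /2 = 0.50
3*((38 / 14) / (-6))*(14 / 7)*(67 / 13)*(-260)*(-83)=-2113180 / 7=-301882.86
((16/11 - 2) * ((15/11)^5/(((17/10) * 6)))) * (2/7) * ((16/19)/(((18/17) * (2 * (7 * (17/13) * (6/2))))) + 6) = -12148875000/28038495947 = -0.43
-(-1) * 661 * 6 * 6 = 23796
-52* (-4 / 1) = 208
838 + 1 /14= 11733 /14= 838.07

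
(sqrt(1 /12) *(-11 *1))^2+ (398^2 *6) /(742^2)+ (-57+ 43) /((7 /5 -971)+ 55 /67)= 905455569019 /76577396196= 11.82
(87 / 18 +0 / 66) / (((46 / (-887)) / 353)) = -9080219 / 276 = -32899.34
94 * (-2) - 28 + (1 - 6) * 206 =-1246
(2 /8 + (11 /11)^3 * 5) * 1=21 /4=5.25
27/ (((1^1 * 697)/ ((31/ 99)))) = 93/ 7667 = 0.01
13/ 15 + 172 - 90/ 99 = 28373/ 165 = 171.96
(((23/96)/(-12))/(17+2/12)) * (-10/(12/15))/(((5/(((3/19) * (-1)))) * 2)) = -115/500992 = -0.00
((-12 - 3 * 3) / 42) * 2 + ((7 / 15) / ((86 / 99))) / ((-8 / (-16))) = 16 / 215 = 0.07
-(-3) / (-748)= -0.00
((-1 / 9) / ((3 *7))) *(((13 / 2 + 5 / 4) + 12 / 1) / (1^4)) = -79 / 756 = -0.10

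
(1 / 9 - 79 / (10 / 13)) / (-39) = 2.63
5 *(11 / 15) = 11 / 3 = 3.67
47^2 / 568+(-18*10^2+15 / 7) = -7132817 / 3976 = -1793.97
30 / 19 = 1.58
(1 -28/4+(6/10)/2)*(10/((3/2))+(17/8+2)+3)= -6289/80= -78.61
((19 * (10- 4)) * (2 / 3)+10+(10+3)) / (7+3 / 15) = 55 / 4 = 13.75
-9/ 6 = -3/ 2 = -1.50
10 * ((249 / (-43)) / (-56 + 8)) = 415 / 344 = 1.21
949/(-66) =-14.38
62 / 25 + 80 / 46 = 2426 / 575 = 4.22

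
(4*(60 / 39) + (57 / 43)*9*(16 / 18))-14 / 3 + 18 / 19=13.04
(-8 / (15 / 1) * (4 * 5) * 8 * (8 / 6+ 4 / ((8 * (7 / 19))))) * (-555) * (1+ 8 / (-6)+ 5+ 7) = 13379200 / 9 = 1486577.78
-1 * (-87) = 87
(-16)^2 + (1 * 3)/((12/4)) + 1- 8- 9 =241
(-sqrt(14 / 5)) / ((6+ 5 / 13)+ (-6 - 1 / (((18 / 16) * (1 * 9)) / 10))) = 1053 * sqrt(70) / 3175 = 2.77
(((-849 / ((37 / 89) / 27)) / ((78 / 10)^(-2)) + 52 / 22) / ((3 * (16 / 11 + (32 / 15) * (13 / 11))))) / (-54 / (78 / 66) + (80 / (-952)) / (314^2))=1301585413020750221 / 211450290955240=6155.51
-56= -56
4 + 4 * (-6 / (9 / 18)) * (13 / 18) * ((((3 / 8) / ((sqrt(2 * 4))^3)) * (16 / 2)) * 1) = 4-13 * sqrt(2) / 4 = -0.60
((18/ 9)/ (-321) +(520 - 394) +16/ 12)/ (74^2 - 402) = 6812/ 271459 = 0.03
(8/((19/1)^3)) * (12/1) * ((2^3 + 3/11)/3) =2912/75449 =0.04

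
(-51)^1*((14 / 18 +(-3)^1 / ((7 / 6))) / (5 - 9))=-1921 / 84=-22.87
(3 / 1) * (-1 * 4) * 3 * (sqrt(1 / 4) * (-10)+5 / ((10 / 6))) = 72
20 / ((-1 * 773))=-20 / 773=-0.03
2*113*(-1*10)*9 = -20340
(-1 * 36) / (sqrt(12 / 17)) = -6 * sqrt(51) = -42.85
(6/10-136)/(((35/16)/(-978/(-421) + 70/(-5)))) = 53250112/73675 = 722.77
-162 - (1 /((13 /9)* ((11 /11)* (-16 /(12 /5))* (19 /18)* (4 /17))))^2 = -15830597961 /97614400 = -162.17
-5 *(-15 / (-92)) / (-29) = 75 / 2668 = 0.03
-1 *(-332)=332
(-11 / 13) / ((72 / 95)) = -1045 / 936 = -1.12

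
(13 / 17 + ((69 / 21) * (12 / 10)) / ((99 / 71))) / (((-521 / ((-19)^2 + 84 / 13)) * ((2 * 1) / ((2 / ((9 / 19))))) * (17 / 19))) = -7155343817 / 1196890695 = -5.98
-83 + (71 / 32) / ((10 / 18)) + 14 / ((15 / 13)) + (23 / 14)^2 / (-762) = -199762657 / 2987040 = -66.88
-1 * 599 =-599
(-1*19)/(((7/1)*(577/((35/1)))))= -95/577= -0.16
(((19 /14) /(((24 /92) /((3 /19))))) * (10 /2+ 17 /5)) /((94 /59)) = 4071 /940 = 4.33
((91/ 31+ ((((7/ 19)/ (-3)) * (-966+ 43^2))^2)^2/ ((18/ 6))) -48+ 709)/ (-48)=-45248368445918497/ 47121988464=-960238.94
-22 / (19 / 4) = -88 / 19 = -4.63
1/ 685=0.00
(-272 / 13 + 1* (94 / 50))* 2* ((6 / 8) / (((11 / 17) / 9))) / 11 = -2840751 / 78650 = -36.12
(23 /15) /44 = 23 /660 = 0.03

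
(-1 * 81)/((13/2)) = -162/13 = -12.46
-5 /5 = -1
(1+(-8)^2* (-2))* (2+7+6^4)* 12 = -1988820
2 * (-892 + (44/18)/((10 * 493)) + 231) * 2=-58657096/22185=-2644.00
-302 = -302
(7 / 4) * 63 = 441 / 4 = 110.25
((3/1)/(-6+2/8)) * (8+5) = -6.78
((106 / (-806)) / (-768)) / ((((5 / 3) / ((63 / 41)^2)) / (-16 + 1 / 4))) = -13252491 / 3468508160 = -0.00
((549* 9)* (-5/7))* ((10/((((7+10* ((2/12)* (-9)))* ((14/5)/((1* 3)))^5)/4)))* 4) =93801796875/941192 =99662.76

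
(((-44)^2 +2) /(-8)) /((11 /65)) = -62985 /44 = -1431.48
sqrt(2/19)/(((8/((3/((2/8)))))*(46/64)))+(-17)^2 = 48*sqrt(38)/437+289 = 289.68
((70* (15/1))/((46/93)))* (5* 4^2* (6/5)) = 4687200/23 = 203791.30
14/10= 7/5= 1.40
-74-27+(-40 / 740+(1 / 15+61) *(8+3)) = 316727 / 555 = 570.68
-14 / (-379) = 14 / 379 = 0.04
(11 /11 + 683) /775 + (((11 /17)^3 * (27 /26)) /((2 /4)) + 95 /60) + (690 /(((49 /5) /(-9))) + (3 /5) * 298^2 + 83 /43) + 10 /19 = 1252057622224238681 /23778869396100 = 52654.21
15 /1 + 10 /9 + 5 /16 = 2365 /144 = 16.42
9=9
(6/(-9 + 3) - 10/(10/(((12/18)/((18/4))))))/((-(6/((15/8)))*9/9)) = 155/432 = 0.36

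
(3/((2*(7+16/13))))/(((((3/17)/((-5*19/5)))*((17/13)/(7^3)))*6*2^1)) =-1101373/2568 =-428.88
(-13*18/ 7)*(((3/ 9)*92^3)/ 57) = -20245888/ 133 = -152224.72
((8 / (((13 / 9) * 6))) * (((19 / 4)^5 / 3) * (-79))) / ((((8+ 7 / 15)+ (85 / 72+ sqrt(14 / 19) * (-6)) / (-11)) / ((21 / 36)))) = -20300184976615005 / 4933770737792+ 4357253312775 * sqrt(266) / 308360671112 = -3884.08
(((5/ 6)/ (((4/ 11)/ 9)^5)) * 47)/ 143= 2543645.53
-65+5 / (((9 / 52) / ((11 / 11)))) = -325 / 9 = -36.11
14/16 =7/8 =0.88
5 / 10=1 / 2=0.50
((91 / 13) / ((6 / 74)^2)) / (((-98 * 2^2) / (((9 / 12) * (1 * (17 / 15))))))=-23273 / 10080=-2.31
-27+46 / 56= -733 / 28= -26.18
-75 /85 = -0.88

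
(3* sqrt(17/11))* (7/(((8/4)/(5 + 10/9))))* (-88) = -1540* sqrt(187)/3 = -7019.73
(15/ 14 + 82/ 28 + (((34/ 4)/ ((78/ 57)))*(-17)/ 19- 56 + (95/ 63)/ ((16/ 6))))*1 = -124471/ 2184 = -56.99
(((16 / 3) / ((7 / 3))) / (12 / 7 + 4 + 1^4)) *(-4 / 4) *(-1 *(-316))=-5056 / 47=-107.57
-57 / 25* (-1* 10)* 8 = 912 / 5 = 182.40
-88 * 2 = -176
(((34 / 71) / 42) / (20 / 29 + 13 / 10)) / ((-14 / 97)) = -239105 / 6022149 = -0.04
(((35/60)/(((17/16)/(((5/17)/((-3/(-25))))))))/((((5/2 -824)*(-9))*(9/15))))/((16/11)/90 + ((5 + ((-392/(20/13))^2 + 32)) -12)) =1375000/294403176222633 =0.00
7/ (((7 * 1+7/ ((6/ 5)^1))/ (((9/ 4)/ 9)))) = 3/ 22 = 0.14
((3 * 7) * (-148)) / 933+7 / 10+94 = 284157 / 3110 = 91.37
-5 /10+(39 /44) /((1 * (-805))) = -17749 /35420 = -0.50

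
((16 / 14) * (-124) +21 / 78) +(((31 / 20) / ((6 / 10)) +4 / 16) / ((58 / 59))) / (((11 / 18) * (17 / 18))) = -7922091 / 58058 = -136.45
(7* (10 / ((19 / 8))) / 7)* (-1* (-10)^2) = -8000 / 19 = -421.05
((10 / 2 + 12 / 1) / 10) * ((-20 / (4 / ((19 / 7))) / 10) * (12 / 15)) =-323 / 175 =-1.85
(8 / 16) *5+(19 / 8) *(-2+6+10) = 143 / 4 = 35.75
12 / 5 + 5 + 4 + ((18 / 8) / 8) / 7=12813 / 1120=11.44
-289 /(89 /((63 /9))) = -2023 /89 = -22.73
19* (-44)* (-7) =5852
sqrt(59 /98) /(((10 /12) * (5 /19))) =57 * sqrt(118) /175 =3.54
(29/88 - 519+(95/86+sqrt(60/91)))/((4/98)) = -95964981/7568+7 * sqrt(1365)/13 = -12660.47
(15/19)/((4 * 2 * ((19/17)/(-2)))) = -0.18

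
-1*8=-8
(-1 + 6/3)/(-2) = -1/2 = -0.50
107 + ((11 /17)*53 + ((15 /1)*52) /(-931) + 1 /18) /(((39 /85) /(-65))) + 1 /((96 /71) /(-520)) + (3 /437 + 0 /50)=-11621044601 /2312604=-5025.09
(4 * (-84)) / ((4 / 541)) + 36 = -45408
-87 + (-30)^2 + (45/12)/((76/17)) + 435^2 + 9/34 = 982122087/5168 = 190039.10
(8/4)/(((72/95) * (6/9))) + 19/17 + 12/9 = 2615/408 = 6.41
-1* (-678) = 678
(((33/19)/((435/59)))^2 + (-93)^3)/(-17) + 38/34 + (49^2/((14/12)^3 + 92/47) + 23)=222997597214382782/4644192087025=48016.45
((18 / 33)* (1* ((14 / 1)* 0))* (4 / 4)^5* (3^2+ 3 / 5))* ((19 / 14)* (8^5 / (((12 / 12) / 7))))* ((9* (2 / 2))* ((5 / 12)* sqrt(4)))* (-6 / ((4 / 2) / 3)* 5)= 0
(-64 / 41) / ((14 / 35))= -160 / 41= -3.90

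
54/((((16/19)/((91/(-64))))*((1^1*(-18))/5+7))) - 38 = -564167/8704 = -64.82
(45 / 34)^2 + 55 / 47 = 158755 / 54332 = 2.92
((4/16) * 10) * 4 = 10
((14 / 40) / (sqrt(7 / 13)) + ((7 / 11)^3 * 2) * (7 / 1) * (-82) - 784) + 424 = -872924 / 1331 + sqrt(91) / 20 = -655.36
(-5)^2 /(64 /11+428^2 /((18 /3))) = 825 /1007704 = 0.00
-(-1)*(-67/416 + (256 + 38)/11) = 121567/4576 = 26.57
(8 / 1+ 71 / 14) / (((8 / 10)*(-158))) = -915 / 8848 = -0.10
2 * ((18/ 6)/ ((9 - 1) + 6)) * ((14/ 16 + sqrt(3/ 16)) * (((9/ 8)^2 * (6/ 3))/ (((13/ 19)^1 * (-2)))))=-4617/ 6656 - 4617 * sqrt(3)/ 23296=-1.04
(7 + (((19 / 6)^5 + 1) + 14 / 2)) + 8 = 2654947 / 7776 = 341.43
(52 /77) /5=52 /385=0.14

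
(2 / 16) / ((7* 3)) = 1 / 168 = 0.01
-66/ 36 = -11/ 6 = -1.83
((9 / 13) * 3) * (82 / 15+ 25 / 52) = 41751 / 3380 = 12.35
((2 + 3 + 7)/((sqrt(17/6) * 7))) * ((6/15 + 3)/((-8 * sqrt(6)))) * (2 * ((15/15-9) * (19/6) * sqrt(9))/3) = 76 * sqrt(17)/35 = 8.95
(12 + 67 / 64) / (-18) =-0.72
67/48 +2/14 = 517/336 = 1.54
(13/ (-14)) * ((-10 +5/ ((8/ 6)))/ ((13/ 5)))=125/ 56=2.23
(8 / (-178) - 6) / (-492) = 269 / 21894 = 0.01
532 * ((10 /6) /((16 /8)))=443.33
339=339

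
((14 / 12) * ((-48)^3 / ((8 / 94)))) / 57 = -505344 / 19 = -26597.05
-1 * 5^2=-25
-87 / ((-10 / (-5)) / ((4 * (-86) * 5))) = 74820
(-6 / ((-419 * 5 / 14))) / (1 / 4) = 336 / 2095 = 0.16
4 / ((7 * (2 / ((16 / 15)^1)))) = 0.30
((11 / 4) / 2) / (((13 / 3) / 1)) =33 / 104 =0.32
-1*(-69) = 69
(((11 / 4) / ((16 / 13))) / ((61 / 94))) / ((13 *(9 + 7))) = 517 / 31232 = 0.02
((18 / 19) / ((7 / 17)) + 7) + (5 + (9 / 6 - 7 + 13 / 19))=9.48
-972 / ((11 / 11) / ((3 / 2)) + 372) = -1458 / 559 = -2.61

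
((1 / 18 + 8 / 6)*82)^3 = 1076890625 / 729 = 1477216.22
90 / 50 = 9 / 5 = 1.80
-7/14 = -1/2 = -0.50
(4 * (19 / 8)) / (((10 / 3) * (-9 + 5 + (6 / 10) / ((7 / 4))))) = -399 / 512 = -0.78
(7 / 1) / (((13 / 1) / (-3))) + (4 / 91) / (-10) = -1.62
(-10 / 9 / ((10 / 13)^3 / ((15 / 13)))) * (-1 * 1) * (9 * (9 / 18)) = 507 / 40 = 12.68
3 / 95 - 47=-4462 / 95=-46.97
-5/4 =-1.25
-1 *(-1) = 1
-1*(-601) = 601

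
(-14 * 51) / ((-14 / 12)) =612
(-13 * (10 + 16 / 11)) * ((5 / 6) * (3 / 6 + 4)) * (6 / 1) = -36855 / 11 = -3350.45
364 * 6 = 2184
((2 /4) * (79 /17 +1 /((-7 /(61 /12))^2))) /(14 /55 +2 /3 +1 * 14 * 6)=34137455 /1120511616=0.03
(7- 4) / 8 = 3 / 8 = 0.38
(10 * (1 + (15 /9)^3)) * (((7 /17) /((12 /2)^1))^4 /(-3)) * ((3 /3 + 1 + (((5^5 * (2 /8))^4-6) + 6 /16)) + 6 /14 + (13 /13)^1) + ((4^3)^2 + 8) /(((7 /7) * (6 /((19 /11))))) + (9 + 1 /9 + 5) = -239279332623699540421 /1543115287296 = -155062511.92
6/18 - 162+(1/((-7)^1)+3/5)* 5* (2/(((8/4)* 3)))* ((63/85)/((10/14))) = -205117/1275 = -160.88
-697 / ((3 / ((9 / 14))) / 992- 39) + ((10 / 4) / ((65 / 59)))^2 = 903088961 / 39224900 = 23.02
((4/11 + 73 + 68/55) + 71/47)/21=5962/1645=3.62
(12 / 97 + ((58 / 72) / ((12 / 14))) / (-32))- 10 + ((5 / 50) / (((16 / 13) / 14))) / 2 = -31300303 / 3352320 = -9.34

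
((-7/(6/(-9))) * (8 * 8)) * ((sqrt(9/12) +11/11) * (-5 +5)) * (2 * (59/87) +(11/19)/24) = 0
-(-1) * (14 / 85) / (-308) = -1 / 1870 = -0.00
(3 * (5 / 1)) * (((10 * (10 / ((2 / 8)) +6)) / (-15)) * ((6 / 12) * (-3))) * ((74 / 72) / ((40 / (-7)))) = -5957 / 48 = -124.10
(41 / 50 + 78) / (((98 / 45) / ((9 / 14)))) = 45603 / 1960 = 23.27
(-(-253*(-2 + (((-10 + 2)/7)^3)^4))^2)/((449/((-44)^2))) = -2426030.38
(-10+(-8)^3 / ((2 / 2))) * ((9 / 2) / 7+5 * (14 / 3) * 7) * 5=-2995845 / 7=-427977.86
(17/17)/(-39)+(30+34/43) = 30.77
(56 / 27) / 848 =0.00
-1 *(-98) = 98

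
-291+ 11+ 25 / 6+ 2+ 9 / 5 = -8161 / 30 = -272.03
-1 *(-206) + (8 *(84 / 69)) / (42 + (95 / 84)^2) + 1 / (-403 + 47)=206.22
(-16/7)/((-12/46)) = 184/21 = 8.76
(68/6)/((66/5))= 85/99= 0.86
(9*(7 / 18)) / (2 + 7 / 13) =91 / 66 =1.38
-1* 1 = -1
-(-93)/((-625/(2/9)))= -62/1875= -0.03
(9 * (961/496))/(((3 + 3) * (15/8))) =31/20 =1.55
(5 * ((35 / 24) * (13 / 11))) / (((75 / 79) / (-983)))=-7066787 / 792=-8922.71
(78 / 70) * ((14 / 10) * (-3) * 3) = -351 / 25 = -14.04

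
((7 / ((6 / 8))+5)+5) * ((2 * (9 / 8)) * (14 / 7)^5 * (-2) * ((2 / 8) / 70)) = -9.94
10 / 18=5 / 9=0.56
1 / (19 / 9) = 9 / 19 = 0.47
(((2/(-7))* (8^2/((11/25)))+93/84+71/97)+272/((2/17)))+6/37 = 2511985565/1105412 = 2272.44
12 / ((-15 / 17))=-68 / 5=-13.60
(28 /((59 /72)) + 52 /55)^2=12984146704 /10530025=1233.06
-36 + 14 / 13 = -454 / 13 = -34.92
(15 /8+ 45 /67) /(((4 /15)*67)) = 20475 /143648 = 0.14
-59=-59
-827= -827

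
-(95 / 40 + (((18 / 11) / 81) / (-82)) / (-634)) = -24447361 / 10293624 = -2.38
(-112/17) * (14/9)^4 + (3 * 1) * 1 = -3967981/111537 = -35.58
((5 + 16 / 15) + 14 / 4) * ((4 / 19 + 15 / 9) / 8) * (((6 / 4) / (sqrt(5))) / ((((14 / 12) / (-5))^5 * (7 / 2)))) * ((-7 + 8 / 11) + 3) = 3198123000 * sqrt(5) / 3512663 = 2035.84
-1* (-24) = 24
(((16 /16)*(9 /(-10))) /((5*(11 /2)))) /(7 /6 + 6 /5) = -54 /3905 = -0.01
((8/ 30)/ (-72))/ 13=-1/ 3510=-0.00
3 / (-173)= -3 / 173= -0.02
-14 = -14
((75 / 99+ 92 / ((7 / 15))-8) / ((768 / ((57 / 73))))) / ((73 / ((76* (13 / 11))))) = 205867831 / 866623296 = 0.24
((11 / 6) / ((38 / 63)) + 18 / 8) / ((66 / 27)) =1809 / 836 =2.16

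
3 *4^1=12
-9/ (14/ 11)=-99/ 14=-7.07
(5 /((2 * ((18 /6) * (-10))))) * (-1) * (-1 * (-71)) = 5.92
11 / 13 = 0.85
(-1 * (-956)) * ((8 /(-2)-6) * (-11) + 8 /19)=2005688 /19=105562.53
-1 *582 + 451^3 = 91733269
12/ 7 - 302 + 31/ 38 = -299.47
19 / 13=1.46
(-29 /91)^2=841 /8281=0.10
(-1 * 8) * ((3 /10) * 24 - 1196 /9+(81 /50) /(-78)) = 2941606 /2925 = 1005.68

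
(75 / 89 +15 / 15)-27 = -2239 / 89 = -25.16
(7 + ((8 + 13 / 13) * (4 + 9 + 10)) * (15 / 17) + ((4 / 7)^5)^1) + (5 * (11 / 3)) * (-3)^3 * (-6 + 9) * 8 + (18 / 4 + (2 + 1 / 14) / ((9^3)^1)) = -2434023105550 / 208289151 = -11685.79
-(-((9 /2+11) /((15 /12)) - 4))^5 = 130691232 /3125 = 41821.19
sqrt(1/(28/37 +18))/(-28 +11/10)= -5*sqrt(25678)/93343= -0.01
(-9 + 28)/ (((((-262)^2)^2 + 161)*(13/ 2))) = 38/ 61255985661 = 0.00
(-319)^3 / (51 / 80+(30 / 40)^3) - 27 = -10387772033 / 339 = -30642395.38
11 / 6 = 1.83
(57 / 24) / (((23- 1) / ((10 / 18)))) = 95 / 1584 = 0.06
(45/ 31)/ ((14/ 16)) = 360/ 217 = 1.66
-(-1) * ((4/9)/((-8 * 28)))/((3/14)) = -1/108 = -0.01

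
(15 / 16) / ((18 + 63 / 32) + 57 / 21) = 210 / 5081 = 0.04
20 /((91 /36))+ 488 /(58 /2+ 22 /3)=21.34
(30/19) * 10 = 300/19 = 15.79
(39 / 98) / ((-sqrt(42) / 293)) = -3809* sqrt(42) / 1372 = -17.99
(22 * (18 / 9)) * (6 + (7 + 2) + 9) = 1056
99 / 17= 5.82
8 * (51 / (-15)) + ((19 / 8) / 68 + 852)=2243551 / 2720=824.83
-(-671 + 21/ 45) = 10058/ 15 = 670.53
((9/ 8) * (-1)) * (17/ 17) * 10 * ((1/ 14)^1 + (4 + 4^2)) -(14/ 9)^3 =-9371869/ 40824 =-229.57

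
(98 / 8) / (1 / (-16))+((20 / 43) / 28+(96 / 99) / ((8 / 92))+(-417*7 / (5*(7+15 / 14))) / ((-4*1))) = -1871645561 / 11224290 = -166.75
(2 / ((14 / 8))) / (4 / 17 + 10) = 68 / 609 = 0.11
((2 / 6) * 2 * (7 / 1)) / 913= 14 / 2739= 0.01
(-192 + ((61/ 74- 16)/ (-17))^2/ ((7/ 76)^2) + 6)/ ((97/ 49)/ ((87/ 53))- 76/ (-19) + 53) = -77638878213/ 49085596306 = -1.58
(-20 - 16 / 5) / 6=-58 / 15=-3.87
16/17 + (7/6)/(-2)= 0.36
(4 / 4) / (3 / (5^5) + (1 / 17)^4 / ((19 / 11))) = 4959059375 / 4795072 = 1034.20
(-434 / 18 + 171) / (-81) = -1322 / 729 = -1.81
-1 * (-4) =4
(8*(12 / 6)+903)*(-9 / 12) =-2757 / 4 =-689.25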